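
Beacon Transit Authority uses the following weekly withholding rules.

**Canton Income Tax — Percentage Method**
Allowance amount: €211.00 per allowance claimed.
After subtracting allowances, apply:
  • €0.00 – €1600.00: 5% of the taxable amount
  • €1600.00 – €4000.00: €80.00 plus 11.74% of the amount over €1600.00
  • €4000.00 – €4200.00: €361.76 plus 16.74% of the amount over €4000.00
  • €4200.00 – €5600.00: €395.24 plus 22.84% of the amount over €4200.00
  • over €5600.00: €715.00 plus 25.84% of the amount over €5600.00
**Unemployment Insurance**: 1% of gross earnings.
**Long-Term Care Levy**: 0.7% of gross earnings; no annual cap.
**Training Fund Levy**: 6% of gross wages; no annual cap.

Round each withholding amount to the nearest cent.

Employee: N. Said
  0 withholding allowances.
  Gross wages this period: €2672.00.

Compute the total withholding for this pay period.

€411.59

Canton Income Tax: taxable = €2672.00
  €80.00 + 11.74% × (€2672.00 − €1600.00) = €80.00 + 11.74% × €1072.00 = €205.85
Unemployment Insurance: 1% × €2672.00 = €26.72
Long-Term Care Levy: 0.7% × €2672.00 = €18.70
Training Fund Levy: 6% × €2672.00 = €160.32
Total: €205.85 + €26.72 + €18.70 + €160.32 = €411.59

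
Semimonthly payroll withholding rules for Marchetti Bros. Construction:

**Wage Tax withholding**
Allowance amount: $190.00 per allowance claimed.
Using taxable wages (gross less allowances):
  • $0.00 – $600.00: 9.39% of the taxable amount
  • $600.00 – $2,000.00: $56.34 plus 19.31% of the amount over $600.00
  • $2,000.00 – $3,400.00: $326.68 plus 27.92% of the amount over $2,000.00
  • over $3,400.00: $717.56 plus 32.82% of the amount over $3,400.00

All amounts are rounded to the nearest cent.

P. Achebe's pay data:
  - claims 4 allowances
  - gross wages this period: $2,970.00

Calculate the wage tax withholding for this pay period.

Wage Tax: taxable = $2,970.00 − 4×$190.00 = $2,210.00
  $326.68 + 27.92% × ($2,210.00 − $2,000.00) = $326.68 + 27.92% × $210.00 = $385.31

$385.31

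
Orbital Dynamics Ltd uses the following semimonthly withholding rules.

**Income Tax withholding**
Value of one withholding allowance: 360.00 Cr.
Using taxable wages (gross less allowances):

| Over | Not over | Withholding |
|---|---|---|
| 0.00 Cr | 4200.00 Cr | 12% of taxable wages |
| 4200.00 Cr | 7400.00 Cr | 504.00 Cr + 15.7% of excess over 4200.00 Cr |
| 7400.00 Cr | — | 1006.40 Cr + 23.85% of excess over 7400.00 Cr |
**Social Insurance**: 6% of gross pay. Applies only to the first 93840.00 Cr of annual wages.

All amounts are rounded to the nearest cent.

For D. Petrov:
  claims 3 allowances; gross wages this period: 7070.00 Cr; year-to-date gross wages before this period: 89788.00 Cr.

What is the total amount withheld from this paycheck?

1028.15 Cr

Income Tax: taxable = 7070.00 Cr − 3×360.00 Cr = 5990.00 Cr
  504.00 Cr + 15.7% × (5990.00 Cr − 4200.00 Cr) = 504.00 Cr + 15.7% × 1790.00 Cr = 785.03 Cr
Social Insurance: cap 93840.00 Cr − YTD 89788.00 Cr = 4052.00 Cr subject; 6% × 4052.00 Cr = 243.12 Cr
Total: 785.03 Cr + 243.12 Cr = 1028.15 Cr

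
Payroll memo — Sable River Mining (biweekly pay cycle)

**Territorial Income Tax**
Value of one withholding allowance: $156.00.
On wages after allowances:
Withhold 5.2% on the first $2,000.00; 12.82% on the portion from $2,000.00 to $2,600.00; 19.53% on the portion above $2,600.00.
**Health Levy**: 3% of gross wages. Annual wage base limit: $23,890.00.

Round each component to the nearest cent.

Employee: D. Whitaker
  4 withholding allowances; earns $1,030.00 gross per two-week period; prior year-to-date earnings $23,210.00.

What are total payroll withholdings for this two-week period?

Territorial Income Tax: taxable = $1,030.00 − 4×$156.00 = $406.00
  5.2% × $406.00 = $21.11
Health Levy: cap $23,890.00 − YTD $23,210.00 = $680.00 subject; 3% × $680.00 = $20.40
Total: $21.11 + $20.40 = $41.51

$41.51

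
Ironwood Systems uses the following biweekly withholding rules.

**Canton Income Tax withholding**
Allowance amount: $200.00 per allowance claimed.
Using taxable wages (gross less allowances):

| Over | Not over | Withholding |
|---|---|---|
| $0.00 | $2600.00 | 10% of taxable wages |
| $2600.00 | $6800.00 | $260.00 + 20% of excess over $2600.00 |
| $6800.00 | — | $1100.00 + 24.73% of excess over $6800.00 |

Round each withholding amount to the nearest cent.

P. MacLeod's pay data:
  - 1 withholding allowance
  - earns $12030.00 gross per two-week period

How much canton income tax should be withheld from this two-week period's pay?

$2343.92

Canton Income Tax: taxable = $12030.00 − 1×$200.00 = $11830.00
  $1100.00 + 24.73% × ($11830.00 − $6800.00) = $1100.00 + 24.73% × $5030.00 = $2343.92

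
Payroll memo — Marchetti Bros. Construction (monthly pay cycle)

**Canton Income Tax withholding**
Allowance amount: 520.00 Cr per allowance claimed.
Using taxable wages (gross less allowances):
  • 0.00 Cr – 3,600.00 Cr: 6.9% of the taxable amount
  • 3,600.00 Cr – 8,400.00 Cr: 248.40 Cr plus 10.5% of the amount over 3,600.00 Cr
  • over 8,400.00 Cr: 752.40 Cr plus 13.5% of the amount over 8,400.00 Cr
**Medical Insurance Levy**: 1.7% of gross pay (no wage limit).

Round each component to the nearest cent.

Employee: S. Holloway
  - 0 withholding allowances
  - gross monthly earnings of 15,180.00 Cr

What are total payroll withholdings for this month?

1,925.76 Cr

Canton Income Tax: taxable = 15,180.00 Cr
  752.40 Cr + 13.5% × (15,180.00 Cr − 8,400.00 Cr) = 752.40 Cr + 13.5% × 6,780.00 Cr = 1,667.70 Cr
Medical Insurance Levy: 1.7% × 15,180.00 Cr = 258.06 Cr
Total: 1,667.70 Cr + 258.06 Cr = 1,925.76 Cr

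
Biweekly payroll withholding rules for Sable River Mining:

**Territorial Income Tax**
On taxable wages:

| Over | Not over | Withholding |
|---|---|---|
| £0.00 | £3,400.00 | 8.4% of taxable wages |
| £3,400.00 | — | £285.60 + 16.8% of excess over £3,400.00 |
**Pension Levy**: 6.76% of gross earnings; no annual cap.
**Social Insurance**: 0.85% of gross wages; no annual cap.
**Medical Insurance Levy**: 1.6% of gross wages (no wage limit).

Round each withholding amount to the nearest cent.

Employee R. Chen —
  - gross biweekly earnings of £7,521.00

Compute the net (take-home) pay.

£5,850.38

Territorial Income Tax: taxable = £7,521.00
  £285.60 + 16.8% × (£7,521.00 − £3,400.00) = £285.60 + 16.8% × £4,121.00 = £977.93
Pension Levy: 6.76% × £7,521.00 = £508.42
Social Insurance: 0.85% × £7,521.00 = £63.93
Medical Insurance Levy: 1.6% × £7,521.00 = £120.34
Total withheld: £977.93 + £508.42 + £63.93 + £120.34 = £1,670.62
Net pay: £7,521.00 − £1,670.62 = £5,850.38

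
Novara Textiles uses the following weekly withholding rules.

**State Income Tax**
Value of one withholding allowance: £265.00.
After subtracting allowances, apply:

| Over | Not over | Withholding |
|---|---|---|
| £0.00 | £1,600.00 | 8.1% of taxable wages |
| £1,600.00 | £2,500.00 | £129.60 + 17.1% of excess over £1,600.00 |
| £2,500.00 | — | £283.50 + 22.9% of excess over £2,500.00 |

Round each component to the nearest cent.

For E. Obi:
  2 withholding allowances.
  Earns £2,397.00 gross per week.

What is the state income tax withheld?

State Income Tax: taxable = £2,397.00 − 2×£265.00 = £1,867.00
  £129.60 + 17.1% × (£1,867.00 − £1,600.00) = £129.60 + 17.1% × £267.00 = £175.26

£175.26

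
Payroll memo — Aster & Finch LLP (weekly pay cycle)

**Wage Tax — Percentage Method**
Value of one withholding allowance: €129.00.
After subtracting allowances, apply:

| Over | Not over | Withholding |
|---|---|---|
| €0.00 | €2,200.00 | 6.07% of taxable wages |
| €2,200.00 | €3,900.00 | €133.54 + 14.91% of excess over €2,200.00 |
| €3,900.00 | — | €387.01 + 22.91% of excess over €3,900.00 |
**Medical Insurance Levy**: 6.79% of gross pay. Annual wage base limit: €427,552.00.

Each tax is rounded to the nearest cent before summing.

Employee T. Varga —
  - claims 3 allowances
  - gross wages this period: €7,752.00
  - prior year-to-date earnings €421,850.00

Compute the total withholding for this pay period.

€1,568.01

Wage Tax: taxable = €7,752.00 − 3×€129.00 = €7,365.00
  €387.01 + 22.91% × (€7,365.00 − €3,900.00) = €387.01 + 22.91% × €3,465.00 = €1,180.84
Medical Insurance Levy: cap €427,552.00 − YTD €421,850.00 = €5,702.00 subject; 6.79% × €5,702.00 = €387.17
Total: €1,180.84 + €387.17 = €1,568.01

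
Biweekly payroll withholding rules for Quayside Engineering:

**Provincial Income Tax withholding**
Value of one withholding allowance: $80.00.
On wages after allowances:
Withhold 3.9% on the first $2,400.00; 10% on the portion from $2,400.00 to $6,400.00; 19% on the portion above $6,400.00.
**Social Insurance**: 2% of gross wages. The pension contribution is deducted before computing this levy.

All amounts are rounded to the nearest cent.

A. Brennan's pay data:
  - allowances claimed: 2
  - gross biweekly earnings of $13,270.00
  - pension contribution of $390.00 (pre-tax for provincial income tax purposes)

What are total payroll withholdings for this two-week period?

$1,952.00

Provincial Income Tax: taxable = $13,270.00 − $390.00 − 2×$80.00 = $12,720.00
  $493.60 + 19% × ($12,720.00 − $6,400.00) = $493.60 + 19% × $6,320.00 = $1,694.40
Social Insurance: 2% × $12,880.00 = $257.60
Total: $1,694.40 + $257.60 = $1,952.00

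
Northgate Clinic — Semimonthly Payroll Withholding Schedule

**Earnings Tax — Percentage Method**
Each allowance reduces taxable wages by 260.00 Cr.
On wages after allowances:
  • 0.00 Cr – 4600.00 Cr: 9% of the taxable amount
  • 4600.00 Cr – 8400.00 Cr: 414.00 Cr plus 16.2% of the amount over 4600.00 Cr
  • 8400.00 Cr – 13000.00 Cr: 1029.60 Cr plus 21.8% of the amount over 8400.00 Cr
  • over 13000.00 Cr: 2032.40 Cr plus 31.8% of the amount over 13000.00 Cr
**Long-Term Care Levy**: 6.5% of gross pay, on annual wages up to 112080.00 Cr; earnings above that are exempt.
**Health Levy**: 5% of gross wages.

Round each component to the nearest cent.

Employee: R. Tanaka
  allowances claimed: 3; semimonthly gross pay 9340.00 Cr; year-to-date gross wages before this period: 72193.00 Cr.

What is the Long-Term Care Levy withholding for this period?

607.10 Cr

Long-Term Care Levy: 6.5% × 9340.00 Cr = 607.10 Cr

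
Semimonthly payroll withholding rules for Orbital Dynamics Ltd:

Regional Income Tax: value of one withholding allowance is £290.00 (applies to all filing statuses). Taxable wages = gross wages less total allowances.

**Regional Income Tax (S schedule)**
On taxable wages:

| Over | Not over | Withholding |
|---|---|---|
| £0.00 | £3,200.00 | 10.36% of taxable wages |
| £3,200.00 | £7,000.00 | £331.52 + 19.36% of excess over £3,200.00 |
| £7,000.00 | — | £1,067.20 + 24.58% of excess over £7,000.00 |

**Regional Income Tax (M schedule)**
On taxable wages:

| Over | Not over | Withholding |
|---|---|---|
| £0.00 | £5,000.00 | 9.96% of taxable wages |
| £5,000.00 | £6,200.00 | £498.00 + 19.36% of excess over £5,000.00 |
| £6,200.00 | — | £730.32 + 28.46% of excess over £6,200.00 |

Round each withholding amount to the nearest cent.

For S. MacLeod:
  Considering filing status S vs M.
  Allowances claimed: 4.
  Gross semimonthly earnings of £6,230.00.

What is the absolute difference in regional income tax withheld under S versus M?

Regional Income Tax (S): taxable = £6,230.00 − 4×£290.00 = £5,070.00
  £331.52 + 19.36% × (£5,070.00 − £3,200.00) = £331.52 + 19.36% × £1,870.00 = £693.55
Regional Income Tax (M): taxable = £6,230.00 − 4×£290.00 = £5,070.00
  £498.00 + 19.36% × (£5,070.00 − £5,000.00) = £498.00 + 19.36% × £70.00 = £511.55
Difference: |£693.55 − £511.55| = £182.00 (higher under S)

£182.00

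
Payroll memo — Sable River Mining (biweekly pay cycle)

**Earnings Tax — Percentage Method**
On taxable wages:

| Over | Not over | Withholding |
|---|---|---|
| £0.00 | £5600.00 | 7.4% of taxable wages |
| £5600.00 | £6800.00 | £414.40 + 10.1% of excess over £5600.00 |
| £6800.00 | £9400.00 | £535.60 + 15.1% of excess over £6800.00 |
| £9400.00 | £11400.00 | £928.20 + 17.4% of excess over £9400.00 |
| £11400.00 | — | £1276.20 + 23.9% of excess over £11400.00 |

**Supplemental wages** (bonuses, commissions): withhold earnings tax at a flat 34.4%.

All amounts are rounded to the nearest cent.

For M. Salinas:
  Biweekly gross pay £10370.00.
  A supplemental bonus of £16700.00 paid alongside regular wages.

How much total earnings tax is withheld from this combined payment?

Earnings Tax: taxable = £10370.00
  £928.20 + 17.4% × (£10370.00 − £9400.00) = £928.20 + 17.4% × £970.00 = £1096.98
Supplemental (34.4% flat on bonus): 34.4% × £16700.00 = £5744.80
Total earnings tax: £1096.98 + £5744.80 = £6841.78

£6841.78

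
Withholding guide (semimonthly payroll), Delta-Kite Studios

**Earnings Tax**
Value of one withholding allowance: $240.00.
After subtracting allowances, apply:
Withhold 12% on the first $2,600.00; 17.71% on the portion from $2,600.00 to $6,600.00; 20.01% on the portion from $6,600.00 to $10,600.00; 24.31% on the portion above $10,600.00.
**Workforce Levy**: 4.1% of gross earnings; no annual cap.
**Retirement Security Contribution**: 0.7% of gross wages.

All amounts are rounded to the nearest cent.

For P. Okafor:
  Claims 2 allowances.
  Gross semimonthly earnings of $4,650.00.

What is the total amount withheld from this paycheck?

$813.25

Earnings Tax: taxable = $4,650.00 − 2×$240.00 = $4,170.00
  $312.00 + 17.71% × ($4,170.00 − $2,600.00) = $312.00 + 17.71% × $1,570.00 = $590.05
Workforce Levy: 4.1% × $4,650.00 = $190.65
Retirement Security Contribution: 0.7% × $4,650.00 = $32.55
Total: $590.05 + $190.65 + $32.55 = $813.25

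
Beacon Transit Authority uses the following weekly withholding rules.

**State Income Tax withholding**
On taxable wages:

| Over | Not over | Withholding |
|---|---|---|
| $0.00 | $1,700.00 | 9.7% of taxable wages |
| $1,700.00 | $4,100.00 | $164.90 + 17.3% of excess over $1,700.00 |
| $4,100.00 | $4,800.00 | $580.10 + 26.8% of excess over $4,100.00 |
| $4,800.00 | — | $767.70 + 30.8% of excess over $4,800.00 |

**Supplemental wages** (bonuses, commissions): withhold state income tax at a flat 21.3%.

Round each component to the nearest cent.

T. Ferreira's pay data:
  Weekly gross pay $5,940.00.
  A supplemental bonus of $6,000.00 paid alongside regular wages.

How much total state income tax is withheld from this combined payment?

State Income Tax: taxable = $5,940.00
  $767.70 + 30.8% × ($5,940.00 − $4,800.00) = $767.70 + 30.8% × $1,140.00 = $1,118.82
Supplemental (21.3% flat on bonus): 21.3% × $6,000.00 = $1,278.00
Total state income tax: $1,118.82 + $1,278.00 = $2,396.82

$2,396.82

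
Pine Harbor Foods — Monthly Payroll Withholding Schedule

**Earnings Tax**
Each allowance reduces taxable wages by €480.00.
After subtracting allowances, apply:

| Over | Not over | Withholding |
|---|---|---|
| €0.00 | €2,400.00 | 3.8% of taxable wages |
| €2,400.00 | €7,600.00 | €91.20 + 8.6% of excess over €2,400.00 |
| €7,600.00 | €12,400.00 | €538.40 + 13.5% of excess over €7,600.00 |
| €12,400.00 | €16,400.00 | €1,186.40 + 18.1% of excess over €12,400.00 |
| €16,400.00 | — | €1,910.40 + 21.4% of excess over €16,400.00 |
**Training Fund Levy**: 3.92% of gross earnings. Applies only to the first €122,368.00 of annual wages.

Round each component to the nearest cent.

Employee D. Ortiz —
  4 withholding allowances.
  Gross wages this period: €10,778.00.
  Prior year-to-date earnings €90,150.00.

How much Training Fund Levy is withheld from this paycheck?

Training Fund Levy: 3.92% × €10,778.00 = €422.50

€422.50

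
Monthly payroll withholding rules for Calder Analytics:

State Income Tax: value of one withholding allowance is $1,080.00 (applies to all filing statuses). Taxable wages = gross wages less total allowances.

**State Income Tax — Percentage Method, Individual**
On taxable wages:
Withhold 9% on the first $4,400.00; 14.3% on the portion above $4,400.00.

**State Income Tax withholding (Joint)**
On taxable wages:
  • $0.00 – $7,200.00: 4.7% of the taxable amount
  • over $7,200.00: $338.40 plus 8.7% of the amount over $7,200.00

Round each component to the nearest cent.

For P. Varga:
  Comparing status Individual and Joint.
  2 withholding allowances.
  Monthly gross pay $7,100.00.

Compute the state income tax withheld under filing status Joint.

$232.18

State Income Tax (Joint): taxable = $7,100.00 − 2×$1,080.00 = $4,940.00
  4.7% × $4,940.00 = $232.18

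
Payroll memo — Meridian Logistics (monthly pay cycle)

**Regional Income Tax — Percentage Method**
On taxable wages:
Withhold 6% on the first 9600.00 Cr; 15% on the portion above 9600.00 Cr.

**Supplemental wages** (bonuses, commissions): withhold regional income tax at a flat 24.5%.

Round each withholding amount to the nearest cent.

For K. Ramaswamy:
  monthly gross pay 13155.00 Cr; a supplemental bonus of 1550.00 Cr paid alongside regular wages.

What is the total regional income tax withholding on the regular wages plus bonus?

1489.00 Cr

Regional Income Tax: taxable = 13155.00 Cr
  576.00 Cr + 15% × (13155.00 Cr − 9600.00 Cr) = 576.00 Cr + 15% × 3555.00 Cr = 1109.25 Cr
Supplemental (24.5% flat on bonus): 24.5% × 1550.00 Cr = 379.75 Cr
Total regional income tax: 1109.25 Cr + 379.75 Cr = 1489.00 Cr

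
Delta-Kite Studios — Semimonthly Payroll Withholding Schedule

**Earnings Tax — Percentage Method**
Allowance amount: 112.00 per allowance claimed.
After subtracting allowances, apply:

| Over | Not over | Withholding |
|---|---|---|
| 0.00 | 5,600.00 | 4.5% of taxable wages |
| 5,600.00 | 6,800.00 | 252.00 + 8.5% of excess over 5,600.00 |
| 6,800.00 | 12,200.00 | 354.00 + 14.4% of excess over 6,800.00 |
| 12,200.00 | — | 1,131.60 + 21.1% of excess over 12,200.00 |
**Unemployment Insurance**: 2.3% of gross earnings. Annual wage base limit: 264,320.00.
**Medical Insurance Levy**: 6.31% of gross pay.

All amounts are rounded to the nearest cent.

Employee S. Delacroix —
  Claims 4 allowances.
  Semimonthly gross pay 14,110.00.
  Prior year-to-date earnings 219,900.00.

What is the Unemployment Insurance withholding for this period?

324.53

Unemployment Insurance: 2.3% × 14,110.00 = 324.53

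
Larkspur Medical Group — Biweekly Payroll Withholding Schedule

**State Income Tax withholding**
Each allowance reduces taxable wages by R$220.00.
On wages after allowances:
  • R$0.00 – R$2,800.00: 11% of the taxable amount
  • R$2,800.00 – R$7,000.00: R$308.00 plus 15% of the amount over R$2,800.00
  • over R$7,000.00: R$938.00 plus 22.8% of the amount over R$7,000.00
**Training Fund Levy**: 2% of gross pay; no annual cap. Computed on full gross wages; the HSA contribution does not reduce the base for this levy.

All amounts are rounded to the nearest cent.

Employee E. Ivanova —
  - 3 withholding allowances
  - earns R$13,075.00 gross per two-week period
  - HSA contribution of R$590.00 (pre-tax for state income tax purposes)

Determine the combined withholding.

State Income Tax: taxable = R$13,075.00 − R$590.00 − 3×R$220.00 = R$11,825.00
  R$938.00 + 22.8% × (R$11,825.00 − R$7,000.00) = R$938.00 + 22.8% × R$4,825.00 = R$2,038.10
Training Fund Levy: 2% × R$13,075.00 = R$261.50
Total: R$2,038.10 + R$261.50 = R$2,299.60

R$2,299.60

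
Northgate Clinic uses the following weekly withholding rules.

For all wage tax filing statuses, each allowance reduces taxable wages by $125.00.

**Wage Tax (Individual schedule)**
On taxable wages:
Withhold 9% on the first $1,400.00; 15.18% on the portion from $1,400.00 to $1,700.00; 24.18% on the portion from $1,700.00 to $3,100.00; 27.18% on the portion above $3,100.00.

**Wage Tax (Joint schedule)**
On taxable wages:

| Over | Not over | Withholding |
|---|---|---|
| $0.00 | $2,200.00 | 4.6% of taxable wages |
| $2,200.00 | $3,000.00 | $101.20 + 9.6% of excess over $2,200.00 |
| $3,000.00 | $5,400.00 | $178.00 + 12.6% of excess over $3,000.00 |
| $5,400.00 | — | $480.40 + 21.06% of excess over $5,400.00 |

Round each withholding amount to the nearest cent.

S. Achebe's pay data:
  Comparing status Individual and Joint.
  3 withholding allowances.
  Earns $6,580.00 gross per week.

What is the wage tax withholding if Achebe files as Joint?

$649.93

Wage Tax (Joint): taxable = $6,580.00 − 3×$125.00 = $6,205.00
  $480.40 + 21.06% × ($6,205.00 − $5,400.00) = $480.40 + 21.06% × $805.00 = $649.93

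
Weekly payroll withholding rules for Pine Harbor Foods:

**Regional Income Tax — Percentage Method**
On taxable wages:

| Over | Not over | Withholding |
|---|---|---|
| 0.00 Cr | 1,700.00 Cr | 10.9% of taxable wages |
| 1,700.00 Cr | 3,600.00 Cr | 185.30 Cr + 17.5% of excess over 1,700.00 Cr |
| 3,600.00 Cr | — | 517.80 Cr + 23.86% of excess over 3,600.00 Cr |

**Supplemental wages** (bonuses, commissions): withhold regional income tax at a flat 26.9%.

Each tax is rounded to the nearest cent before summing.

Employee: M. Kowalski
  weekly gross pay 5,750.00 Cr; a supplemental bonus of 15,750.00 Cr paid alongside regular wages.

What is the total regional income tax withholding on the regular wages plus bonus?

Regional Income Tax: taxable = 5,750.00 Cr
  517.80 Cr + 23.86% × (5,750.00 Cr − 3,600.00 Cr) = 517.80 Cr + 23.86% × 2,150.00 Cr = 1,030.79 Cr
Supplemental (26.9% flat on bonus): 26.9% × 15,750.00 Cr = 4,236.75 Cr
Total regional income tax: 1,030.79 Cr + 4,236.75 Cr = 5,267.54 Cr

5,267.54 Cr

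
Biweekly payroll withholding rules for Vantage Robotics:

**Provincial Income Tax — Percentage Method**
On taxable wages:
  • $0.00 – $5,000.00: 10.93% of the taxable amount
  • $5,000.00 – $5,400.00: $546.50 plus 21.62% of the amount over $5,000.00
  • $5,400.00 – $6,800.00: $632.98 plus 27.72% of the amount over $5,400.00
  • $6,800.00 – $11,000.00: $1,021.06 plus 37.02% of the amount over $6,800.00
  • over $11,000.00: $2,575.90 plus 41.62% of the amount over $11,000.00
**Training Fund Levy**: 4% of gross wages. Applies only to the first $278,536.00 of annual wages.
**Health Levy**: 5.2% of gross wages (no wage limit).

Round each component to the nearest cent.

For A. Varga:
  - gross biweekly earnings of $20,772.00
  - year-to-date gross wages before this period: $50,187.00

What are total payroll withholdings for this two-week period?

$8,554.03

Provincial Income Tax: taxable = $20,772.00
  $2,575.90 + 41.62% × ($20,772.00 − $11,000.00) = $2,575.90 + 41.62% × $9,772.00 = $6,643.01
Training Fund Levy: 4% × $20,772.00 = $830.88
Health Levy: 5.2% × $20,772.00 = $1,080.14
Total: $6,643.01 + $830.88 + $1,080.14 = $8,554.03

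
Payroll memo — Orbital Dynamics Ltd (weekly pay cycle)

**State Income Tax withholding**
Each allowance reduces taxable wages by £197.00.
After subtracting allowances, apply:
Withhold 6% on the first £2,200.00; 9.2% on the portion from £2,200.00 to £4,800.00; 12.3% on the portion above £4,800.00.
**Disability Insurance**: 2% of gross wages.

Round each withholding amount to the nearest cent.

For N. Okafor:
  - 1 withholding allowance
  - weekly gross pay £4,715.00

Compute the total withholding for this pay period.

State Income Tax: taxable = £4,715.00 − 1×£197.00 = £4,518.00
  £132.00 + 9.2% × (£4,518.00 − £2,200.00) = £132.00 + 9.2% × £2,318.00 = £345.26
Disability Insurance: 2% × £4,715.00 = £94.30
Total: £345.26 + £94.30 = £439.56

£439.56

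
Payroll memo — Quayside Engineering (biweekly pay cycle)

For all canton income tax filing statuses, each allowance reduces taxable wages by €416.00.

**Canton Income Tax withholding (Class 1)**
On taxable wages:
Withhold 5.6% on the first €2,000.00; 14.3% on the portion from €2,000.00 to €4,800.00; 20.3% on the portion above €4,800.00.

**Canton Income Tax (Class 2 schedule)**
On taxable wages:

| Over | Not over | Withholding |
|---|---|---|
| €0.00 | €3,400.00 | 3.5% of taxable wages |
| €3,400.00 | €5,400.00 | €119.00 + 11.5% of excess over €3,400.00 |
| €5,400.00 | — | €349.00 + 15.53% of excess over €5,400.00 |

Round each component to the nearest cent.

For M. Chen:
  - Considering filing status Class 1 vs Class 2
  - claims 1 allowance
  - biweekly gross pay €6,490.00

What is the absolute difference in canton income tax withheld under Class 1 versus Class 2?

Canton Income Tax (Class 1): taxable = €6,490.00 − 1×€416.00 = €6,074.00
  €512.40 + 20.3% × (€6,074.00 − €4,800.00) = €512.40 + 20.3% × €1,274.00 = €771.02
Canton Income Tax (Class 2): taxable = €6,490.00 − 1×€416.00 = €6,074.00
  €349.00 + 15.53% × (€6,074.00 − €5,400.00) = €349.00 + 15.53% × €674.00 = €453.67
Difference: |€771.02 − €453.67| = €317.35 (higher under Class 1)

€317.35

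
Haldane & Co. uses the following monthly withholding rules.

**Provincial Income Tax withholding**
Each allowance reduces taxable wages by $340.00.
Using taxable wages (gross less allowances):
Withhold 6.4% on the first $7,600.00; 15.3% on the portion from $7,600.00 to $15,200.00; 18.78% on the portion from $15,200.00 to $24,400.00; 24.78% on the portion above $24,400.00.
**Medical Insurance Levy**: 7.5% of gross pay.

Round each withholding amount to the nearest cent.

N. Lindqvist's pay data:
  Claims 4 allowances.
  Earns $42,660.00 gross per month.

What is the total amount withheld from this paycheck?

$10,764.28

Provincial Income Tax: taxable = $42,660.00 − 4×$340.00 = $41,300.00
  $3,376.96 + 24.78% × ($41,300.00 − $24,400.00) = $3,376.96 + 24.78% × $16,900.00 = $7,564.78
Medical Insurance Levy: 7.5% × $42,660.00 = $3,199.50
Total: $7,564.78 + $3,199.50 = $10,764.28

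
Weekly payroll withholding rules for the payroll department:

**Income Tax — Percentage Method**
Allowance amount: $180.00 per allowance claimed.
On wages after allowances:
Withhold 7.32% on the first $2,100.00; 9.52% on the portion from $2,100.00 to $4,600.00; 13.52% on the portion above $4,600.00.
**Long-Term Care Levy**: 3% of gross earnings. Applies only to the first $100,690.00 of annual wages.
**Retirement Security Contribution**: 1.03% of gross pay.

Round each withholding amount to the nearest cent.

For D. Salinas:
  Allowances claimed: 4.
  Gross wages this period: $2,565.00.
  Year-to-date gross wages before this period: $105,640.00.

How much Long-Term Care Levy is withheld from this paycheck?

Long-Term Care Levy: YTD $105,640.00 ≥ cap $100,690.00 → $0.00

$0.00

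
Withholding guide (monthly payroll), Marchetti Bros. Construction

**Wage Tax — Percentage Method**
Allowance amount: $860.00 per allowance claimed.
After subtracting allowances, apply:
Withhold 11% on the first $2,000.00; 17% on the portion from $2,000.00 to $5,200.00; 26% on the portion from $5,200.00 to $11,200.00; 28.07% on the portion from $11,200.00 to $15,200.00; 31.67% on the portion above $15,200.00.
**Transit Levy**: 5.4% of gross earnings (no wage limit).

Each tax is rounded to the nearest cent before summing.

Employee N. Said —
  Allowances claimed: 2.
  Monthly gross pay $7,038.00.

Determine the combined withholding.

Wage Tax: taxable = $7,038.00 − 2×$860.00 = $5,318.00
  $764.00 + 26% × ($5,318.00 − $5,200.00) = $764.00 + 26% × $118.00 = $794.68
Transit Levy: 5.4% × $7,038.00 = $380.05
Total: $794.68 + $380.05 = $1,174.73

$1,174.73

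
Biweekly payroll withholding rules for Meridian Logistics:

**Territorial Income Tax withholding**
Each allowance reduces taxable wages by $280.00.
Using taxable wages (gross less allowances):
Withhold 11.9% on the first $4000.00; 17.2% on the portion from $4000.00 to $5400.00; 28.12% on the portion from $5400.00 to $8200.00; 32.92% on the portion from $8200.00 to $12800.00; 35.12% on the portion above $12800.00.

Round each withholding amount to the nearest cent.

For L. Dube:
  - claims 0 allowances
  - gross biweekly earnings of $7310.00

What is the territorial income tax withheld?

$1253.89

Territorial Income Tax: taxable = $7310.00
  $716.80 + 28.12% × ($7310.00 − $5400.00) = $716.80 + 28.12% × $1910.00 = $1253.89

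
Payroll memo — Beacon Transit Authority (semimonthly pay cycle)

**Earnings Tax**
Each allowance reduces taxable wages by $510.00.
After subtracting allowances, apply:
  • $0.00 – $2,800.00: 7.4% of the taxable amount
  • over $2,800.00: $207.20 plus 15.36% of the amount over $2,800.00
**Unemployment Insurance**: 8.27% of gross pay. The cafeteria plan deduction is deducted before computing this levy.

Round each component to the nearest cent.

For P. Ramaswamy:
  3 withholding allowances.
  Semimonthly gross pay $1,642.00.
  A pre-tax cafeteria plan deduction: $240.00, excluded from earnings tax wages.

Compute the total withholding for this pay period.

Earnings Tax: taxable = $1,642.00 − $240.00 − 3×$510.00 = $-128.00
  Taxable ≤ 0 → $0.00
Unemployment Insurance: 8.27% × $1,402.00 = $115.95
Total: $0.00 + $115.95 = $115.95

$115.95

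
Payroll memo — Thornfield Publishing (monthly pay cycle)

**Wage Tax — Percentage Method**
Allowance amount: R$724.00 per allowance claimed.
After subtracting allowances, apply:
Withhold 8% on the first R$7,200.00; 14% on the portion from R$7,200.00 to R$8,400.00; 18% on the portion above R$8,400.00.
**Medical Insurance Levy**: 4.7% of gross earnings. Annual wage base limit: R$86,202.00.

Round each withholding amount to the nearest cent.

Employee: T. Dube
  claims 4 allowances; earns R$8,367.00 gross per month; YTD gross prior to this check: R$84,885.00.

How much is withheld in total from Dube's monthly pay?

R$499.58

Wage Tax: taxable = R$8,367.00 − 4×R$724.00 = R$5,471.00
  8% × R$5,471.00 = R$437.68
Medical Insurance Levy: cap R$86,202.00 − YTD R$84,885.00 = R$1,317.00 subject; 4.7% × R$1,317.00 = R$61.90
Total: R$437.68 + R$61.90 = R$499.58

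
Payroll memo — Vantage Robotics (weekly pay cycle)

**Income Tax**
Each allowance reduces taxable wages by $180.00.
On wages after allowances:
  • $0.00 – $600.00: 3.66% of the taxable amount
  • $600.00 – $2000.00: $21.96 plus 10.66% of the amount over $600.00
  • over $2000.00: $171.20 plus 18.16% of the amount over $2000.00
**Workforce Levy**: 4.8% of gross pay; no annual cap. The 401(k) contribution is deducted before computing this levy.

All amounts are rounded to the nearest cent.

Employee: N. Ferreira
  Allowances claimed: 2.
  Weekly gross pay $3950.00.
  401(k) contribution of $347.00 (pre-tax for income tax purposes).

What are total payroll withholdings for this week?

Income Tax: taxable = $3950.00 − $347.00 − 2×$180.00 = $3243.00
  $171.20 + 18.16% × ($3243.00 − $2000.00) = $171.20 + 18.16% × $1243.00 = $396.93
Workforce Levy: 4.8% × $3603.00 = $172.94
Total: $396.93 + $172.94 = $569.87

$569.87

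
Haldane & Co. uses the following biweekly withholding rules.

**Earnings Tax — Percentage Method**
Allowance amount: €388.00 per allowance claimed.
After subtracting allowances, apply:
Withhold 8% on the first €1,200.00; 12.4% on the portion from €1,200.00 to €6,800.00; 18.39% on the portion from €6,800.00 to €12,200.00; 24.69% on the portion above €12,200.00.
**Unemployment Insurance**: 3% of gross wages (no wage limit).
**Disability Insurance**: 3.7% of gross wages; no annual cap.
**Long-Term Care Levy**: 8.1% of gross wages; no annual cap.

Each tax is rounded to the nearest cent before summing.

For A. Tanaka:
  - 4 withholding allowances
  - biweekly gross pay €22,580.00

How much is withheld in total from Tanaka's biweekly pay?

Earnings Tax: taxable = €22,580.00 − 4×€388.00 = €21,028.00
  €1,783.46 + 24.69% × (€21,028.00 − €12,200.00) = €1,783.46 + 24.69% × €8,828.00 = €3,963.09
Unemployment Insurance: 3% × €22,580.00 = €677.40
Disability Insurance: 3.7% × €22,580.00 = €835.46
Long-Term Care Levy: 8.1% × €22,580.00 = €1,828.98
Total: €3,963.09 + €677.40 + €835.46 + €1,828.98 = €7,304.93

€7,304.93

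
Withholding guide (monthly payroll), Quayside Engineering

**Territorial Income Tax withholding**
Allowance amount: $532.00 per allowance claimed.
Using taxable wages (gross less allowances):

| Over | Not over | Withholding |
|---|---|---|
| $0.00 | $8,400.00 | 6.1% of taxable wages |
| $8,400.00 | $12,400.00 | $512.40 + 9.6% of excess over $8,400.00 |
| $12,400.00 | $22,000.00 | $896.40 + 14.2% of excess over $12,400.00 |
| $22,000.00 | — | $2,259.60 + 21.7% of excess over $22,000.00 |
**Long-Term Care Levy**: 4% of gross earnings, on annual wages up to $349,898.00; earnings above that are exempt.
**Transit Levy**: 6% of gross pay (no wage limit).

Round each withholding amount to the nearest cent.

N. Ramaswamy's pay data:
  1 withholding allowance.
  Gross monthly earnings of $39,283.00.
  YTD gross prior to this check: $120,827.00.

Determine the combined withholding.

Territorial Income Tax: taxable = $39,283.00 − 1×$532.00 = $38,751.00
  $2,259.60 + 21.7% × ($38,751.00 − $22,000.00) = $2,259.60 + 21.7% × $16,751.00 = $5,894.57
Long-Term Care Levy: 4% × $39,283.00 = $1,571.32
Transit Levy: 6% × $39,283.00 = $2,356.98
Total: $5,894.57 + $1,571.32 + $2,356.98 = $9,822.87

$9,822.87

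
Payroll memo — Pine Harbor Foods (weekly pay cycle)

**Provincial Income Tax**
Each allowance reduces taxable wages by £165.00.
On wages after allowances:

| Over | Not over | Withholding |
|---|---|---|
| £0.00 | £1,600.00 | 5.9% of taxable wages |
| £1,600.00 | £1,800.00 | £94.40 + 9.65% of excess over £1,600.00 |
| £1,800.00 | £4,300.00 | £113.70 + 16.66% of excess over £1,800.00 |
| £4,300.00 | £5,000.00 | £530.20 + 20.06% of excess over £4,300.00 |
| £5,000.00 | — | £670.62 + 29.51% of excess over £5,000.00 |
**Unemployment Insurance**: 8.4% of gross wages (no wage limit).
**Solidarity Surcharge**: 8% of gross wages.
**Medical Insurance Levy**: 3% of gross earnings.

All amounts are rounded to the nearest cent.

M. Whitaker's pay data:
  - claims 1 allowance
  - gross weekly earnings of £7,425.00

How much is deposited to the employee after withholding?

£4,647.00

Provincial Income Tax: taxable = £7,425.00 − 1×£165.00 = £7,260.00
  £670.62 + 29.51% × (£7,260.00 − £5,000.00) = £670.62 + 29.51% × £2,260.00 = £1,337.55
Unemployment Insurance: 8.4% × £7,425.00 = £623.70
Solidarity Surcharge: 8% × £7,425.00 = £594.00
Medical Insurance Levy: 3% × £7,425.00 = £222.75
Total withheld: £1,337.55 + £623.70 + £594.00 + £222.75 = £2,778.00
Net pay: £7,425.00 − £2,778.00 = £4,647.00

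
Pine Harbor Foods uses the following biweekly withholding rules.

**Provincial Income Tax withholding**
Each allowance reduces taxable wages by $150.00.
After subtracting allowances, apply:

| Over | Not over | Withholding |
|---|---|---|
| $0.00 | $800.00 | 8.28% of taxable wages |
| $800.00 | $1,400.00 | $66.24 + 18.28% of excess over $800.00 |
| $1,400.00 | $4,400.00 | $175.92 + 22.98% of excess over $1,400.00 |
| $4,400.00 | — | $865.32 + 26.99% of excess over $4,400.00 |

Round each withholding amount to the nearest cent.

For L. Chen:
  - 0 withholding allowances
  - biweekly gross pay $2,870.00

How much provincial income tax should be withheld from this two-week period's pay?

$513.73

Provincial Income Tax: taxable = $2,870.00
  $175.92 + 22.98% × ($2,870.00 − $1,400.00) = $175.92 + 22.98% × $1,470.00 = $513.73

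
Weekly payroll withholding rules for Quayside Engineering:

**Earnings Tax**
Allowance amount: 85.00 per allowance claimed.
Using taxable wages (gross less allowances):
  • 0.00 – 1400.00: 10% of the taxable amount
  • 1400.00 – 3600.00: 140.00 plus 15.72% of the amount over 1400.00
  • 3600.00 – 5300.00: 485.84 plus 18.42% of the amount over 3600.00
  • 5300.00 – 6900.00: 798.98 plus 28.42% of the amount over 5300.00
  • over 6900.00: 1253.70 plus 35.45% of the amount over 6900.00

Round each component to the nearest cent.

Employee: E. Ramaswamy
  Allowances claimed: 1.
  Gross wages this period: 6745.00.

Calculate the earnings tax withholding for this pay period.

Earnings Tax: taxable = 6745.00 − 1×85.00 = 6660.00
  798.98 + 28.42% × (6660.00 − 5300.00) = 798.98 + 28.42% × 1360.00 = 1185.49

1185.49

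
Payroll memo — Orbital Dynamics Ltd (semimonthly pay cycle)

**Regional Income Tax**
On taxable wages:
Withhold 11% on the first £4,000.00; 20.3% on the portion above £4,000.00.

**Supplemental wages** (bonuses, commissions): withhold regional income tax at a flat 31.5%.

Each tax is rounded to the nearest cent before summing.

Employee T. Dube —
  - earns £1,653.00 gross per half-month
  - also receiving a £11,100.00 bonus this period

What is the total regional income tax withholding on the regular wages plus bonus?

Regional Income Tax: taxable = £1,653.00
  11% × £1,653.00 = £181.83
Supplemental (31.5% flat on bonus): 31.5% × £11,100.00 = £3,496.50
Total regional income tax: £181.83 + £3,496.50 = £3,678.33

£3,678.33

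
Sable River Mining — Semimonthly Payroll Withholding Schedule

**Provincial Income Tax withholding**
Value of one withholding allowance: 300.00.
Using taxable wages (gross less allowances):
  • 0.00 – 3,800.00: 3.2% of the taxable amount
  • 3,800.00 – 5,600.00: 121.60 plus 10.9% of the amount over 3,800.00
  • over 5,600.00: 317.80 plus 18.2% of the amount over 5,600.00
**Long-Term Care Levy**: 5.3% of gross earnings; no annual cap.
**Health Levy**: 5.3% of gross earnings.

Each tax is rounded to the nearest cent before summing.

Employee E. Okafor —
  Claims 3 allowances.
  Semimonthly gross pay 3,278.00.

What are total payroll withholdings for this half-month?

423.56

Provincial Income Tax: taxable = 3,278.00 − 3×300.00 = 2,378.00
  3.2% × 2,378.00 = 76.10
Long-Term Care Levy: 5.3% × 3,278.00 = 173.73
Health Levy: 5.3% × 3,278.00 = 173.73
Total: 76.10 + 173.73 + 173.73 = 423.56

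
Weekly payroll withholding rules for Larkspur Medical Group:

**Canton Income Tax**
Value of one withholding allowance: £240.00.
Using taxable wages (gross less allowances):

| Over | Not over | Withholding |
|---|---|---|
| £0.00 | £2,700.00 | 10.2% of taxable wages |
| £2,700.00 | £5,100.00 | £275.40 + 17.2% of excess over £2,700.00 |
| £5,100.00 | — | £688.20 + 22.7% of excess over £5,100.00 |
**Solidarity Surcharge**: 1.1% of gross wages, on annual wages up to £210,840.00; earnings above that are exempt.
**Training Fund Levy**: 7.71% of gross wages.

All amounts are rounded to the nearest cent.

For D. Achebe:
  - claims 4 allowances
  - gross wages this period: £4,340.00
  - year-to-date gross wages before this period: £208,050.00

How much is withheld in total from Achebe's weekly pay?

£757.66

Canton Income Tax: taxable = £4,340.00 − 4×£240.00 = £3,380.00
  £275.40 + 17.2% × (£3,380.00 − £2,700.00) = £275.40 + 17.2% × £680.00 = £392.36
Solidarity Surcharge: cap £210,840.00 − YTD £208,050.00 = £2,790.00 subject; 1.1% × £2,790.00 = £30.69
Training Fund Levy: 7.71% × £4,340.00 = £334.61
Total: £392.36 + £30.69 + £334.61 = £757.66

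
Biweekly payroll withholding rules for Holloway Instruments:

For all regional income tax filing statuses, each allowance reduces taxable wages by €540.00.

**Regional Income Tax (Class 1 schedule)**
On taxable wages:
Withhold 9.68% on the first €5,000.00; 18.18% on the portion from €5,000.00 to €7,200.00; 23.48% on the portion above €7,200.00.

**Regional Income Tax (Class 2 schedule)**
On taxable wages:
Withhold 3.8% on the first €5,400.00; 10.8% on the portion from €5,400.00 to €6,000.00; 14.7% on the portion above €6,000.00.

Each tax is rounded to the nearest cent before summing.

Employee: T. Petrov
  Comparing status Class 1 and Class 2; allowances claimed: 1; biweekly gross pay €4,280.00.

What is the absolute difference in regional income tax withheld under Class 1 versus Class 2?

Regional Income Tax (Class 1): taxable = €4,280.00 − 1×€540.00 = €3,740.00
  9.68% × €3,740.00 = €362.03
Regional Income Tax (Class 2): taxable = €4,280.00 − 1×€540.00 = €3,740.00
  3.8% × €3,740.00 = €142.12
Difference: |€362.03 − €142.12| = €219.91 (higher under Class 1)

€219.91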